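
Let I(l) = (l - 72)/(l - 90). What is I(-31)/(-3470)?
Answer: -103/419870 ≈ -0.00024531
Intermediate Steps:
I(l) = (-72 + l)/(-90 + l)
I(-31)/(-3470) = ((-72 - 31)/(-90 - 31))/(-3470) = (-103/(-121))*(-1/3470) = -1/121*(-103)*(-1/3470) = (103/121)*(-1/3470) = -103/419870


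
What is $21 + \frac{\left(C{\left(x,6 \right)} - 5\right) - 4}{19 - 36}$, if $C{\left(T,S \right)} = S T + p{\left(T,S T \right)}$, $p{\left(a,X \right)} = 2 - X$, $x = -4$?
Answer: $\frac{364}{17} \approx 21.412$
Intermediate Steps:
$C{\left(T,S \right)} = 2$ ($C{\left(T,S \right)} = S T - \left(-2 + S T\right) = 2$)
$21 + \frac{\left(C{\left(x,6 \right)} - 5\right) - 4}{19 - 36} = 21 + \frac{\left(2 - 5\right) - 4}{19 - 36} = 21 + \frac{-3 - 4}{-17} = 21 - - \frac{7}{17} = 21 + \frac{7}{17} = \frac{364}{17}$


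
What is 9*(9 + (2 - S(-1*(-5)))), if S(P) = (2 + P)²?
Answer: -342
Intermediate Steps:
9*(9 + (2 - S(-1*(-5)))) = 9*(9 + (2 - (2 - 1*(-5))²)) = 9*(9 + (2 - (2 + 5)²)) = 9*(9 + (2 - 1*7²)) = 9*(9 + (2 - 1*49)) = 9*(9 + (2 - 49)) = 9*(9 - 47) = 9*(-38) = -342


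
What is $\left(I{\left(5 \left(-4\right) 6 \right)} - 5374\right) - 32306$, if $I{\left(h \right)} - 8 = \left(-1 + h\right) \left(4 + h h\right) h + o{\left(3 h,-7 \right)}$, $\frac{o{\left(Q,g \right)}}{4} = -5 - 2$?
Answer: $209108380$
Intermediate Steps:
$o{\left(Q,g \right)} = -28$ ($o{\left(Q,g \right)} = 4 \left(-5 - 2\right) = 4 \left(-7\right) = -28$)
$I{\left(h \right)} = -20 + h \left(-1 + h\right) \left(4 + h^{2}\right)$ ($I{\left(h \right)} = 8 + \left(\left(-1 + h\right) \left(4 + h h\right) h - 28\right) = 8 + \left(\left(-1 + h\right) \left(4 + h^{2}\right) h - 28\right) = 8 + \left(h \left(-1 + h\right) \left(4 + h^{2}\right) - 28\right) = 8 + \left(-28 + h \left(-1 + h\right) \left(4 + h^{2}\right)\right) = -20 + h \left(-1 + h\right) \left(4 + h^{2}\right)$)
$\left(I{\left(5 \left(-4\right) 6 \right)} - 5374\right) - 32306 = \left(\left(-20 + \left(5 \left(-4\right) 6\right)^{4} - \left(5 \left(-4\right) 6\right)^{3} - 4 \cdot 5 \left(-4\right) 6 + 4 \left(5 \left(-4\right) 6\right)^{2}\right) - 5374\right) - 32306 = \left(\left(-20 + \left(\left(-20\right) 6\right)^{4} - \left(\left(-20\right) 6\right)^{3} - 4 \left(\left(-20\right) 6\right) + 4 \left(\left(-20\right) 6\right)^{2}\right) - 5374\right) - 32306 = \left(\left(-20 + \left(-120\right)^{4} - \left(-120\right)^{3} - -480 + 4 \left(-120\right)^{2}\right) - 5374\right) - 32306 = \left(\left(-20 + 207360000 - -1728000 + 480 + 4 \cdot 14400\right) - 5374\right) - 32306 = \left(\left(-20 + 207360000 + 1728000 + 480 + 57600\right) - 5374\right) - 32306 = \left(209146060 - 5374\right) - 32306 = 209140686 - 32306 = 209108380$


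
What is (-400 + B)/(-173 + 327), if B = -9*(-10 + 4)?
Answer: -173/77 ≈ -2.2468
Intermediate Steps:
B = 54 (B = -9*(-6) = 54)
(-400 + B)/(-173 + 327) = (-400 + 54)/(-173 + 327) = -346/154 = -346*1/154 = -173/77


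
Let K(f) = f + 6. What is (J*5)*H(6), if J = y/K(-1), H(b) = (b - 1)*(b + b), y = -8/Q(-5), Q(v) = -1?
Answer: 480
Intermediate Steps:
K(f) = 6 + f
y = 8 (y = -8/(-1) = -8*(-1) = 8)
H(b) = 2*b*(-1 + b) (H(b) = (-1 + b)*(2*b) = 2*b*(-1 + b))
J = 8/5 (J = 8/(6 - 1) = 8/5 ≈ 1.6000)
(J*5)*H(6) = ((8/5)*5)*(2*6*(-1 + 6)) = 8*(2*6*5) = 8*60 = 480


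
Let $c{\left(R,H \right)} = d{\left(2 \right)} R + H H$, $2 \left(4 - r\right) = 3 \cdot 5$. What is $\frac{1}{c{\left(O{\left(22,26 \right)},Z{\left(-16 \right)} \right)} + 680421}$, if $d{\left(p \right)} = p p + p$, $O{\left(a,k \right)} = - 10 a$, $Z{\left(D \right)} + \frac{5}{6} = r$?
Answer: $\frac{9}{6112078} \approx 1.4725 \cdot 10^{-6}$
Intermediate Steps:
$r = - \frac{7}{2}$ ($r = 4 - \frac{3 \cdot 5}{2} = 4 - \frac{15}{2} = - \frac{7}{2} \approx -3.5$)
$Z{\left(D \right)} = - \frac{13}{3}$ ($Z{\left(D \right)} = - \frac{5}{6} - \frac{7}{2} = - \frac{13}{3}$)
$d{\left(p \right)} = p + p^{2}$ ($d{\left(p \right)} = p^{2} + p = p + p^{2}$)
$c{\left(R,H \right)} = H^{2} + 6 R$ ($c{\left(R,H \right)} = 2 \left(1 + 2\right) R + H H = 2 \cdot 3 R + H^{2} = 6 R + H^{2} = H^{2} + 6 R$)
$\frac{1}{c{\left(O{\left(22,26 \right)},Z{\left(-16 \right)} \right)} + 680421} = \frac{1}{\left(\left(- \frac{13}{3}\right)^{2} + 6 \left(\left(-10\right) 22\right)\right) + 680421} = \frac{1}{\left(\frac{169}{9} + 6 \left(-220\right)\right) + 680421} = \frac{1}{\left(\frac{169}{9} - 1320\right) + 680421} = \frac{1}{- \frac{11711}{9} + 680421} = \frac{1}{\frac{6112078}{9}} = \frac{9}{6112078}$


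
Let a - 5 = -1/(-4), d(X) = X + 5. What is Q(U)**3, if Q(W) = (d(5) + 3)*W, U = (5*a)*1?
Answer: 2543302125/64 ≈ 3.9739e+7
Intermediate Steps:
d(X) = 5 + X
a = 21/4 (a = 5 - 1/(-4) = 5 - 1*(-1/4) = 5 + 1/4 = 21/4 ≈ 5.2500)
U = 105/4 (U = (5*(21/4))*1 = (105/4)*1 = 105/4 ≈ 26.250)
Q(W) = 13*W (Q(W) = ((5 + 5) + 3)*W = (10 + 3)*W = 13*W)
Q(U)**3 = (13*(105/4))**3 = (1365/4)**3 = 2543302125/64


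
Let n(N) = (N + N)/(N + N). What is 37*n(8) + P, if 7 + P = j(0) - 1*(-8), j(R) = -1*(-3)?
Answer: 41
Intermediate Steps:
j(R) = 3
n(N) = 1 (n(N) = (2*N)/((2*N)) = (2*N)*(1/(2*N)) = 1)
P = 4 (P = -7 + (3 - 1*(-8)) = -7 + (3 + 8) = -7 + 11 = 4)
37*n(8) + P = 37*1 + 4 = 37 + 4 = 41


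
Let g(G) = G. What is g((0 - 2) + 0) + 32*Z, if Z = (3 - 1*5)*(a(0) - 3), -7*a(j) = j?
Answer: 190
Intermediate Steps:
a(j) = -j/7
Z = 6 (Z = (3 - 1*5)*(-⅐*0 - 3) = (3 - 5)*(0 - 3) = -2*(-3) = 6)
g((0 - 2) + 0) + 32*Z = ((0 - 2) + 0) + 32*6 = (-2 + 0) + 192 = -2 + 192 = 190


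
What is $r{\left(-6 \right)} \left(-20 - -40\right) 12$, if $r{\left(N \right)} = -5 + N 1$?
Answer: $-2640$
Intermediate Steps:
$r{\left(N \right)} = -5 + N$
$r{\left(-6 \right)} \left(-20 - -40\right) 12 = \left(-5 - 6\right) \left(-20 - -40\right) 12 = - 11 \left(-20 + 40\right) 12 = \left(-11\right) 20 \cdot 12 = \left(-220\right) 12 = -2640$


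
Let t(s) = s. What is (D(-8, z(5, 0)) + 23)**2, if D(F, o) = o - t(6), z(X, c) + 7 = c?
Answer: 100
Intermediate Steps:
z(X, c) = -7 + c
D(F, o) = -6 + o (D(F, o) = o - 1*6 = o - 6 = -6 + o)
(D(-8, z(5, 0)) + 23)**2 = ((-6 + (-7 + 0)) + 23)**2 = ((-6 - 7) + 23)**2 = (-13 + 23)**2 = 10**2 = 100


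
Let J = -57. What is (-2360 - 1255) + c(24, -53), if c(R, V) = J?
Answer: -3672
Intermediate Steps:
c(R, V) = -57
(-2360 - 1255) + c(24, -53) = (-2360 - 1255) - 57 = -3615 - 57 = -3672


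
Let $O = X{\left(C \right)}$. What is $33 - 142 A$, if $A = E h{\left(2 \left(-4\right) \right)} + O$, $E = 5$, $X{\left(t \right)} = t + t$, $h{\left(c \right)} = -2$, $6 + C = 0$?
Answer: $3157$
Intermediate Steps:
$C = -6$ ($C = -6 + 0 = -6$)
$X{\left(t \right)} = 2 t$
$O = -12$ ($O = 2 \left(-6\right) = -12$)
$A = -22$ ($A = 5 \left(-2\right) - 12 = -10 - 12 = -22$)
$33 - 142 A = 33 - -3124 = 33 + 3124 = 3157$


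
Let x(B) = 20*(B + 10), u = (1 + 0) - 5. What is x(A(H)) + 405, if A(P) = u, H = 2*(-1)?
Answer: 525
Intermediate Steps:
H = -2
u = -4 (u = 1 - 5 = -4)
A(P) = -4
x(B) = 200 + 20*B (x(B) = 20*(10 + B) = 200 + 20*B)
x(A(H)) + 405 = (200 + 20*(-4)) + 405 = (200 - 80) + 405 = 120 + 405 = 525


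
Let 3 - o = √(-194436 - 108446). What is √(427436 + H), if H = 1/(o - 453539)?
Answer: √((193857613695 + 427436*I*√302882)/(453536 + I*√302882)) ≈ 653.79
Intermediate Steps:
o = 3 - I*√302882 (o = 3 - √(-194436 - 108446) = 3 - √(-302882) = 3 - I*√302882 ≈ 3.0 - 550.35*I)
H = 1/(-453536 - I*√302882) (H = 1/((3 - I*√302882) - 453539) = 1/(-453536 - I*√302882) ≈ -2.2049e-6 + 2.68e-9*I)
√(427436 + H) = √(427436 + I/(√302882 - 453536*I))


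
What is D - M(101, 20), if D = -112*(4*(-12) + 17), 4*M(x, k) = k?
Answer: 3467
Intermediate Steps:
M(x, k) = k/4
D = 3472 (D = -112*(-48 + 17) = -112*(-31) = 3472)
D - M(101, 20) = 3472 - 20/4 = 3472 - 1*5 = 3472 - 5 = 3467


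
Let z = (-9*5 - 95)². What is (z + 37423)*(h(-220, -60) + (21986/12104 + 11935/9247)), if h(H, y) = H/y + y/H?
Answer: 106008242575547/263824836 ≈ 4.0181e+5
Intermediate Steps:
z = 19600 (z = (-45 - 95)² = (-140)² = 19600)
(z + 37423)*(h(-220, -60) + (21986/12104 + 11935/9247)) = (19600 + 37423)*((-220/(-60) - 60/(-220)) + (21986/12104 + 11935/9247)) = 57023*((-220*(-1/60) - 60*(-1/220)) + (21986*(1/12104) + 11935*(1/9247))) = 57023*((11/3 + 3/11) + (10993/6052 + 1705/1321)) = 57023*(130/33 + 24840413/7994692) = 57023*(1859043589/263824836) = 106008242575547/263824836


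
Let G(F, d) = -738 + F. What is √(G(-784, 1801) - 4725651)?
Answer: 17*I*√16357 ≈ 2174.2*I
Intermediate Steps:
√(G(-784, 1801) - 4725651) = √((-738 - 784) - 4725651) = √(-1522 - 4725651) = √(-4727173) = 17*I*√16357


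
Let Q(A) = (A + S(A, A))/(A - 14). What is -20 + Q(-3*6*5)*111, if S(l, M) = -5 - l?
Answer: -1525/104 ≈ -14.663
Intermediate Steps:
Q(A) = -5/(-14 + A) (Q(A) = (A + (-5 - A))/(A - 14) = -5/(-14 + A))
-20 + Q(-3*6*5)*111 = -20 - 5/(-14 - 3*6*5)*111 = -20 - 5/(-14 - 18*5)*111 = -20 - 5/(-14 - 90)*111 = -20 - 5/(-104)*111 = -20 - 5*(-1/104)*111 = -20 + (5/104)*111 = -20 + 555/104 = -1525/104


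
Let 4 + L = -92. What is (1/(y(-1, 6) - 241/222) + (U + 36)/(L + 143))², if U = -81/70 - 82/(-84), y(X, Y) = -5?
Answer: 324174225769/907170527025 ≈ 0.35735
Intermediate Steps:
L = -96 (L = -4 - 92 = -96)
U = -19/105 (U = -81*1/70 - 82*(-1/84) = -81/70 + 41/42 = -19/105 ≈ -0.18095)
(1/(y(-1, 6) - 241/222) + (U + 36)/(L + 143))² = (1/(-5 - 241/222) + (-19/105 + 36)/(-96 + 143))² = (1/(-5 - 241*1/222) + (3761/105)/47)² = (1/(-5 - 241/222) + (3761/105)*(1/47))² = (1/(-1351/222) + 3761/4935)² = (-222/1351 + 3761/4935)² = (569363/952455)² = 324174225769/907170527025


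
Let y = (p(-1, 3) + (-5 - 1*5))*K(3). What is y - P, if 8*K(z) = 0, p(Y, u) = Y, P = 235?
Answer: -235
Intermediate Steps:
K(z) = 0 (K(z) = (⅛)*0 = 0)
y = 0 (y = (-1 + (-5 - 1*5))*0 = (-1 + (-5 - 5))*0 = (-1 - 10)*0 = -11*0 = 0)
y - P = 0 - 1*235 = 0 - 235 = -235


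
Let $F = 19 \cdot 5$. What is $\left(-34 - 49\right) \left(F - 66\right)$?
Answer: $-2407$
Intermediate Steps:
$F = 95$
$\left(-34 - 49\right) \left(F - 66\right) = \left(-34 - 49\right) \left(95 - 66\right) = \left(-34 - 49\right) 29 = \left(-83\right) 29 = -2407$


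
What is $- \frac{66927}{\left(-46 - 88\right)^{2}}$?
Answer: $- \frac{66927}{17956} \approx -3.7273$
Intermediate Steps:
$- \frac{66927}{\left(-46 - 88\right)^{2}} = - \frac{66927}{\left(-134\right)^{2}} = - \frac{66927}{17956}$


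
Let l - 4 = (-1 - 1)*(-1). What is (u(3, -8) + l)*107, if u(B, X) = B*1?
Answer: 963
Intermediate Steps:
u(B, X) = B
l = 6 (l = 4 + (-1 - 1)*(-1) = 4 - 2*(-1) = 4 + 2 = 6)
(u(3, -8) + l)*107 = (3 + 6)*107 = 9*107 = 963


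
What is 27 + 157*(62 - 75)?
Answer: -2014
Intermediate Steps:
27 + 157*(62 - 75) = 27 + 157*(-13) = 27 - 2041 = -2014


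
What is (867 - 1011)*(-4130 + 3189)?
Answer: 135504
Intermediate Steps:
(867 - 1011)*(-4130 + 3189) = -144*(-941) = 135504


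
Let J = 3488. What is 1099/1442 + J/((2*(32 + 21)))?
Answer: 367585/10918 ≈ 33.668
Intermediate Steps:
1099/1442 + J/((2*(32 + 21))) = 1099/1442 + 3488/((2*(32 + 21))) = 1099*(1/1442) + 3488/((2*53)) = 157/206 + 3488/106 = 157/206 + 3488*(1/106) = 157/206 + 1744/53 = 367585/10918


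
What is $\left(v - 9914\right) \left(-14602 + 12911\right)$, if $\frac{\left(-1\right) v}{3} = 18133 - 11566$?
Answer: $50078965$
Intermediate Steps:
$v = -19701$ ($v = - 3 \left(18133 - 11566\right) = \left(-3\right) 6567 = -19701$)
$\left(v - 9914\right) \left(-14602 + 12911\right) = \left(-19701 - 9914\right) \left(-14602 + 12911\right) = \left(-29615\right) \left(-1691\right) = 50078965$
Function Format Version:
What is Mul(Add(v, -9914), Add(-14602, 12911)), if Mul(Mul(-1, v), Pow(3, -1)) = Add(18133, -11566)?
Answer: 50078965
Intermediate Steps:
v = -19701 (v = Mul(-3, Add(18133, -11566)) = Mul(-3, 6567) = -19701)
Mul(Add(v, -9914), Add(-14602, 12911)) = Mul(Add(-19701, -9914), Add(-14602, 12911)) = Mul(-29615, -1691) = 50078965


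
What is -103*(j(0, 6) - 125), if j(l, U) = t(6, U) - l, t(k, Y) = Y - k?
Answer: 12875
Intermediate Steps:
j(l, U) = -6 + U - l (j(l, U) = (U - 1*6) - l = (U - 6) - l = (-6 + U) - l = -6 + U - l)
-103*(j(0, 6) - 125) = -103*((-6 + 6 - 1*0) - 125) = -103*((-6 + 6 + 0) - 125) = -103*(0 - 125) = -103*(-125) = 12875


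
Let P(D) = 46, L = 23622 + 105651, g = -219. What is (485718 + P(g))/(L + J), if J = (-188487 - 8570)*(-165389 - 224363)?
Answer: 485764/76803489137 ≈ 6.3248e-6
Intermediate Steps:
L = 129273
J = 76803359864 (J = -197057*(-389752) = 76803359864)
(485718 + P(g))/(L + J) = (485718 + 46)/(129273 + 76803359864) = 485764/76803489137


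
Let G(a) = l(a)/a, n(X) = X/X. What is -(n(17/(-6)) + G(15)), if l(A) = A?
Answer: -2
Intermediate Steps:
n(X) = 1
G(a) = 1 (G(a) = a/a = 1)
-(n(17/(-6)) + G(15)) = -(1 + 1) = -1*2 = -2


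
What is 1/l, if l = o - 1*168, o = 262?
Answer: 1/94 ≈ 0.010638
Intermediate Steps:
l = 94 (l = 262 - 1*168 = 262 - 168 = 94)
1/l = 1/94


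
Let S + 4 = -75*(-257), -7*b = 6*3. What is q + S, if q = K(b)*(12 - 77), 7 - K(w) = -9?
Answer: 18231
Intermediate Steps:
b = -18/7 (b = -6*3/7 = -⅐*18 = -18/7 ≈ -2.5714)
K(w) = 16 (K(w) = 7 - 1*(-9) = 7 + 9 = 16)
S = 19271 (S = -4 - 75*(-257) = -4 + 19275 = 19271)
q = -1040 (q = 16*(12 - 77) = 16*(-65) = -1040)
q + S = -1040 + 19271 = 18231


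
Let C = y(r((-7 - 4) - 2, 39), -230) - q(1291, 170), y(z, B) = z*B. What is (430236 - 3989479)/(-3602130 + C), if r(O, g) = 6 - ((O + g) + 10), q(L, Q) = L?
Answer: 3559243/3596521 ≈ 0.98963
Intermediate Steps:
r(O, g) = -4 - O - g (r(O, g) = 6 - (10 + O + g) = 6 + (-10 - O - g) = -4 - O - g)
y(z, B) = B*z
C = 5609 (C = -230*(-4 - ((-7 - 4) - 2) - 1*39) - 1*1291 = -230*(-4 - (-11 - 2) - 39) - 1291 = -230*(-4 - 1*(-13) - 39) - 1291 = -230*(-4 + 13 - 39) - 1291 = -230*(-30) - 1291 = 6900 - 1291 = 5609)
(430236 - 3989479)/(-3602130 + C) = (430236 - 3989479)/(-3602130 + 5609) = -3559243/(-3596521) = -3559243*(-1/3596521) = 3559243/3596521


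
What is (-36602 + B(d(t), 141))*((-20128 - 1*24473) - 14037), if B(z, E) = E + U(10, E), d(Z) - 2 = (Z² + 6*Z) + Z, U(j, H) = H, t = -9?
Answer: 2129732160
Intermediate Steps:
d(Z) = 2 + Z² + 7*Z (d(Z) = 2 + ((Z² + 6*Z) + Z) = 2 + (Z² + 7*Z) = 2 + Z² + 7*Z)
B(z, E) = 2*E (B(z, E) = E + E = 2*E)
(-36602 + B(d(t), 141))*((-20128 - 1*24473) - 14037) = (-36602 + 2*141)*((-20128 - 1*24473) - 14037) = (-36602 + 282)*((-20128 - 24473) - 14037) = -36320*(-44601 - 14037) = -36320*(-58638) = 2129732160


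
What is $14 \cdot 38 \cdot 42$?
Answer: $22344$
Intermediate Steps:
$14 \cdot 38 \cdot 42 = 532 \cdot 42 = 22344$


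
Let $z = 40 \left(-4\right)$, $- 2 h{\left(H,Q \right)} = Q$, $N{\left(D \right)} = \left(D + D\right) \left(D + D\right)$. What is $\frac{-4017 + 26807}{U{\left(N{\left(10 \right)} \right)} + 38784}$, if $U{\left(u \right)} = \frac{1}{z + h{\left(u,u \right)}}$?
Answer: $\frac{8204400}{13962239} \approx 0.58761$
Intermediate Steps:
$N{\left(D \right)} = 4 D^{2}$ ($N{\left(D \right)} = 2 D 2 D = 4 D^{2}$)
$h{\left(H,Q \right)} = - \frac{Q}{2}$
$z = -160$
$U{\left(u \right)} = \frac{1}{-160 - \frac{u}{2}}$
$\frac{-4017 + 26807}{U{\left(N{\left(10 \right)} \right)} + 38784} = \frac{-4017 + 26807}{- \frac{2}{320 + 4 \cdot 10^{2}} + 38784} = \frac{22790}{- \frac{2}{320 + 4 \cdot 100} + 38784} = \frac{22790}{- \frac{2}{320 + 400} + 38784} = \frac{22790}{- \frac{2}{720} + 38784} = \frac{22790}{\left(-2\right) \frac{1}{720} + 38784} = \frac{22790}{- \frac{1}{360} + 38784} = \frac{22790}{\frac{13962239}{360}} = 22790 \cdot \frac{360}{13962239} = \frac{8204400}{13962239}$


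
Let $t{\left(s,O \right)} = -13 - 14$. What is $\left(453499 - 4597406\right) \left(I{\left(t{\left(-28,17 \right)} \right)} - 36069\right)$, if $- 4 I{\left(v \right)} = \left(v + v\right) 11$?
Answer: $\frac{297702422787}{2} \approx 1.4885 \cdot 10^{11}$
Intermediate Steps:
$t{\left(s,O \right)} = -27$
$I{\left(v \right)} = - \frac{11 v}{2}$ ($I{\left(v \right)} = - \frac{\left(v + v\right) 11}{4} = - \frac{2 v 11}{4} = - \frac{22 v}{4} = - \frac{11 v}{2}$)
$\left(453499 - 4597406\right) \left(I{\left(t{\left(-28,17 \right)} \right)} - 36069\right) = \left(453499 - 4597406\right) \left(\left(- \frac{11}{2}\right) \left(-27\right) - 36069\right) = - 4143907 \left(\frac{297}{2} - 36069\right) = \left(-4143907\right) \left(- \frac{71841}{2}\right) = \frac{297702422787}{2}$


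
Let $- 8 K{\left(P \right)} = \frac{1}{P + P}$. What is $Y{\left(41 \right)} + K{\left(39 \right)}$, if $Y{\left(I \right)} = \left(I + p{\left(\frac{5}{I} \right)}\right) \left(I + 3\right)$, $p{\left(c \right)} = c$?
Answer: $\frac{46290775}{25584} \approx 1809.4$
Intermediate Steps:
$K{\left(P \right)} = - \frac{1}{16 P}$ ($K{\left(P \right)} = - \frac{1}{8 \left(P + P\right)} = - \frac{1}{8 \cdot 2 P} = - \frac{\frac{1}{2} \frac{1}{P}}{8} = - \frac{1}{16 P}$)
$Y{\left(I \right)} = \left(3 + I\right) \left(I + \frac{5}{I}\right)$ ($Y{\left(I \right)} = \left(I + \frac{5}{I}\right) \left(I + 3\right) = \left(I + \frac{5}{I}\right) \left(3 + I\right) = \left(3 + I\right) \left(I + \frac{5}{I}\right)$)
$Y{\left(41 \right)} + K{\left(39 \right)} = \left(5 + 41^{2} + 3 \cdot 41 + \frac{15}{41}\right) - \frac{1}{16 \cdot 39} = \left(5 + 1681 + 123 + 15 \cdot \frac{1}{41}\right) - \frac{1}{624} = \left(5 + 1681 + 123 + \frac{15}{41}\right) - \frac{1}{624} = \frac{74184}{41} - \frac{1}{624} = \frac{46290775}{25584}$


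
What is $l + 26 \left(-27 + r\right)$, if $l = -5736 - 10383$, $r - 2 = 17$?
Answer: $-16327$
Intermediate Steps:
$r = 19$ ($r = 2 + 17 = 19$)
$l = -16119$ ($l = -5736 - 10383 = -16119$)
$l + 26 \left(-27 + r\right) = -16119 + 26 \left(-27 + 19\right) = -16119 + 26 \left(-8\right) = -16119 - 208 = -16327$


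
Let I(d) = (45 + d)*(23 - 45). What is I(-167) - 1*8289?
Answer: -5605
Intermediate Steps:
I(d) = -990 - 22*d (I(d) = (45 + d)*(-22) = -990 - 22*d)
I(-167) - 1*8289 = (-990 - 22*(-167)) - 1*8289 = (-990 + 3674) - 8289 = 2684 - 8289 = -5605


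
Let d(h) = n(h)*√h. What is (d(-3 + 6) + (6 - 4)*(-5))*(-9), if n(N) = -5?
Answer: 90 + 45*√3 ≈ 167.94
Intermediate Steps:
d(h) = -5*√h
(d(-3 + 6) + (6 - 4)*(-5))*(-9) = (-5*√(-3 + 6) + (6 - 4)*(-5))*(-9) = (-5*√3 + 2*(-5))*(-9) = (-5*√3 - 10)*(-9) = (-10 - 5*√3)*(-9) = 90 + 45*√3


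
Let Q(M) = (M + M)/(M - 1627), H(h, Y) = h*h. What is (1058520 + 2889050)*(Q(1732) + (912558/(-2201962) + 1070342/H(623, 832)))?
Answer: 3649224491007064618/26162611503 ≈ 1.3948e+8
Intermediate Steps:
H(h, Y) = h²
Q(M) = 2*M/(-1627 + M) (Q(M) = (2*M)/(-1627 + M) = 2*M/(-1627 + M))
(1058520 + 2889050)*(Q(1732) + (912558/(-2201962) + 1070342/H(623, 832))) = (1058520 + 2889050)*(2*1732/(-1627 + 1732) + (912558/(-2201962) + 1070342/(623²))) = 3947570*(2*1732/105 + (912558*(-1/2201962) + 1070342/388129)) = 3947570*(2*1732*(1/105) + (-456279/1100981 + 1070342*(1/388129))) = 3947570*(3464/105 + (-456279/1100981 + 152906/55447)) = 3947570*(3464/105 + 20435328439/8720870501) = 3947570*(4622114985937/130813057515) = 3649224491007064618/26162611503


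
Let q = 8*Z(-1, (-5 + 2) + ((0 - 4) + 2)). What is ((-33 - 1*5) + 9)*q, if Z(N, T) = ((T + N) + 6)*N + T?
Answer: 1160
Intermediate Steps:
Z(N, T) = T + N*(6 + N + T) (Z(N, T) = ((N + T) + 6)*N + T = (6 + N + T)*N + T = N*(6 + N + T) + T = T + N*(6 + N + T))
q = -40 (q = 8*(((-5 + 2) + ((0 - 4) + 2)) + (-1)**2 + 6*(-1) - ((-5 + 2) + ((0 - 4) + 2))) = 8*((-3 + (-4 + 2)) + 1 - 6 - (-3 + (-4 + 2))) = 8*((-3 - 2) + 1 - 6 - (-3 - 2)) = 8*(-5 + 1 - 6 - 1*(-5)) = 8*(-5 + 1 - 6 + 5) = 8*(-5) = -40)
((-33 - 1*5) + 9)*q = ((-33 - 1*5) + 9)*(-40) = ((-33 - 5) + 9)*(-40) = (-38 + 9)*(-40) = -29*(-40) = 1160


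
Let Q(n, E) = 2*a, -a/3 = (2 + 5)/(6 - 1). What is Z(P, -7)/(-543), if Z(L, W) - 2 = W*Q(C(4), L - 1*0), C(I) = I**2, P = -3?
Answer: -304/2715 ≈ -0.11197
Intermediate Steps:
a = -21/5 (a = -3*(2 + 5)/(6 - 1) = -21/5 ≈ -4.2000)
Q(n, E) = -42/5 (Q(n, E) = 2*(-21/5) = -42/5)
Z(L, W) = 2 - 42*W/5 (Z(L, W) = 2 + W*(-42/5) = 2 - 42*W/5)
Z(P, -7)/(-543) = (2 - 42/5*(-7))/(-543) = (2 + 294/5)*(-1/543) = (304/5)*(-1/543) = -304/2715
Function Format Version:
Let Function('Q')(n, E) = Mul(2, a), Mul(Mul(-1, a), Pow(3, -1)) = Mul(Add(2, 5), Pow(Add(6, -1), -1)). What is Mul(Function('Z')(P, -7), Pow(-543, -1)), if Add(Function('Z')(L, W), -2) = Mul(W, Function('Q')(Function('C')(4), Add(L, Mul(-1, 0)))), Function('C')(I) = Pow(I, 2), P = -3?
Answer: Rational(-304, 2715) ≈ -0.11197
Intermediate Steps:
a = Rational(-21, 5) (a = Mul(-3, Mul(Add(2, 5), Pow(Add(6, -1), -1))) = Mul(-3, Mul(7, Pow(5, -1))) = Mul(-3, Mul(7, Rational(1, 5))) = Mul(-3, Rational(7, 5)) = Rational(-21, 5) ≈ -4.2000)
Function('Q')(n, E) = Rational(-42, 5) (Function('Q')(n, E) = Mul(2, Rational(-21, 5)) = Rational(-42, 5))
Function('Z')(L, W) = Add(2, Mul(Rational(-42, 5), W)) (Function('Z')(L, W) = Add(2, Mul(W, Rational(-42, 5))) = Add(2, Mul(Rational(-42, 5), W)))
Mul(Function('Z')(P, -7), Pow(-543, -1)) = Mul(Add(2, Mul(Rational(-42, 5), -7)), Pow(-543, -1)) = Mul(Add(2, Rational(294, 5)), Rational(-1, 543)) = Mul(Rational(304, 5), Rational(-1, 543)) = Rational(-304, 2715)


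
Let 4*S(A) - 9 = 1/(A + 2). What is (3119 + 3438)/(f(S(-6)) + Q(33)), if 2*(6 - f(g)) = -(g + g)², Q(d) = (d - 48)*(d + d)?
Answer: -839296/124727 ≈ -6.7291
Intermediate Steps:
Q(d) = 2*d*(-48 + d) (Q(d) = (-48 + d)*(2*d) = 2*d*(-48 + d))
S(A) = 9/4 + 1/(4*(2 + A)) (S(A) = 9/4 + 1/(4*(A + 2)) = 9/4 + 1/(4*(2 + A)))
f(g) = 6 + 2*g² (f(g) = 6 - (-1)*(g + g)²/2 = 6 - (-1)*(2*g)²/2 = 6 - (-1)*4*g²/2 = 6 - (-2)*g² = 6 + 2*g²)
(3119 + 3438)/(f(S(-6)) + Q(33)) = (3119 + 3438)/((6 + 2*((19 + 9*(-6))/(4*(2 - 6)))²) + 2*33*(-48 + 33)) = 6557/((6 + 2*((¼)*(19 - 54)/(-4))²) + 2*33*(-15)) = 6557/((6 + 2*((¼)*(-¼)*(-35))²) - 990) = 6557/((6 + 2*(35/16)²) - 990) = 6557/((6 + 2*(1225/256)) - 990) = 6557/((6 + 1225/128) - 990) = 6557/(1993/128 - 990) = 6557/(-124727/128) = 6557*(-128/124727) = -839296/124727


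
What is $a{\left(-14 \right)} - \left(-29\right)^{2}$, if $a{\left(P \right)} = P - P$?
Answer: $-841$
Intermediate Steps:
$a{\left(P \right)} = 0$
$a{\left(-14 \right)} - \left(-29\right)^{2} = 0 - \left(-29\right)^{2} = 0 - 841 = -841$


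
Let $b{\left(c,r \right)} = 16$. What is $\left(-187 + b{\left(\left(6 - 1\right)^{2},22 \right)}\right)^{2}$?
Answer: $29241$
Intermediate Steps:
$\left(-187 + b{\left(\left(6 - 1\right)^{2},22 \right)}\right)^{2} = \left(-187 + 16\right)^{2} = \left(-171\right)^{2} = 29241$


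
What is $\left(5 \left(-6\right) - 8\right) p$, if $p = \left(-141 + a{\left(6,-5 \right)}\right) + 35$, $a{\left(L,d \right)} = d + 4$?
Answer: $4066$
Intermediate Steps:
$a{\left(L,d \right)} = 4 + d$
$p = -107$ ($p = \left(-141 + \left(4 - 5\right)\right) + 35 = \left(-141 - 1\right) + 35 = -142 + 35 = -107$)
$\left(5 \left(-6\right) - 8\right) p = \left(5 \left(-6\right) - 8\right) \left(-107\right) = \left(-30 - 8\right) \left(-107\right) = \left(-38\right) \left(-107\right) = 4066$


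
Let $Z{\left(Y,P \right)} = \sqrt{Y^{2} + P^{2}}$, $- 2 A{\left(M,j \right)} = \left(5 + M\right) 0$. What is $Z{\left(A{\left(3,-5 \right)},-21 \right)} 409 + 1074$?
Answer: $9663$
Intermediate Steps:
$A{\left(M,j \right)} = 0$ ($A{\left(M,j \right)} = - \frac{\left(5 + M\right) 0}{2} = \left(- \frac{1}{2}\right) 0 = 0$)
$Z{\left(Y,P \right)} = \sqrt{P^{2} + Y^{2}}$
$Z{\left(A{\left(3,-5 \right)},-21 \right)} 409 + 1074 = \sqrt{\left(-21\right)^{2} + 0^{2}} \cdot 409 + 1074 = \sqrt{441 + 0} \cdot 409 + 1074 = \sqrt{441} \cdot 409 + 1074 = 21 \cdot 409 + 1074 = 8589 + 1074 = 9663$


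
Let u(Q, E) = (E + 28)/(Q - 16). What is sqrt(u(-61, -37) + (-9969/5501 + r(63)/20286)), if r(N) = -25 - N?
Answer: 2*I*sqrt(362967505337635)/29226813 ≈ 1.3037*I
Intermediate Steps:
u(Q, E) = (28 + E)/(-16 + Q)
sqrt(u(-61, -37) + (-9969/5501 + r(63)/20286)) = sqrt((28 - 37)/(-16 - 61) + (-9969/5501 + (-25 - 1*63)/20286)) = sqrt(-9/(-77) + (-9969*1/5501 + (-25 - 63)*(1/20286))) = sqrt(-1/77*(-9) + (-9969/5501 - 88*1/20286)) = sqrt(9/77 + (-9969/5501 - 44/10143)) = sqrt(9/77 - 101357611/55796643) = sqrt(-1043195180/613763073) = 2*I*sqrt(362967505337635)/29226813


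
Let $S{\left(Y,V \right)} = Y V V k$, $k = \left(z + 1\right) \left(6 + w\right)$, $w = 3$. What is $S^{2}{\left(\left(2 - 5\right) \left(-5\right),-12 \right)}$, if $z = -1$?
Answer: $0$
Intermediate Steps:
$k = 0$ ($k = \left(-1 + 1\right) \left(6 + 3\right) = 0 \cdot 9 = 0$)
$S{\left(Y,V \right)} = 0$ ($S{\left(Y,V \right)} = Y V V 0 = Y V^{2} \cdot 0 = 0$)
$S^{2}{\left(\left(2 - 5\right) \left(-5\right),-12 \right)} = 0^{2} = 0$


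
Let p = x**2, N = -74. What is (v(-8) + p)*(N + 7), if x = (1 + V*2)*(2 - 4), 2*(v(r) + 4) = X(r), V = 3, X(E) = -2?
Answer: -12797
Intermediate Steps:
v(r) = -5 (v(r) = -4 + (1/2)*(-2) = -4 - 1 = -5)
x = -14 (x = (1 + 3*2)*(2 - 4) = (1 + 6)*(-2) = 7*(-2) = -14)
p = 196 (p = (-14)**2 = 196)
(v(-8) + p)*(N + 7) = (-5 + 196)*(-74 + 7) = 191*(-67) = -12797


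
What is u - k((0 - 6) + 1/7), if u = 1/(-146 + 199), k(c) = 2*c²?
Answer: -178137/2597 ≈ -68.593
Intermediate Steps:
u = 1/53 ≈ 0.018868
u - k((0 - 6) + 1/7) = 1/53 - 2*((0 - 6) + 1/7)² = 1/53 - 2*(-6 + ⅐)² = 1/53 - 2*(-41/7)² = 1/53 - 2*1681/49 = 1/53 - 1*3362/49 = 1/53 - 3362/49 = -178137/2597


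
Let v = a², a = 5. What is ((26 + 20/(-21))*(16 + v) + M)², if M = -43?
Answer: 426959569/441 ≈ 9.6816e+5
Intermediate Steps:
v = 25 (v = 5² = 25)
((26 + 20/(-21))*(16 + v) + M)² = ((26 + 20/(-21))*(16 + 25) - 43)² = ((26 + 20*(-1/21))*41 - 43)² = ((26 - 20/21)*41 - 43)² = ((526/21)*41 - 43)² = (21566/21 - 43)² = (20663/21)² = 426959569/441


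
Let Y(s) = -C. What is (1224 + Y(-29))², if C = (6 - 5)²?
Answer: 1495729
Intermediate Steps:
C = 1 (C = 1² = 1)
Y(s) = -1 (Y(s) = -1*1 = -1)
(1224 + Y(-29))² = (1224 - 1)² = 1223² = 1495729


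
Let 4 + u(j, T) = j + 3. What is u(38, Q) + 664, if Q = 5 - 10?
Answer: 701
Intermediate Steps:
Q = -5
u(j, T) = -1 + j (u(j, T) = -4 + (j + 3) = -4 + (3 + j) = -1 + j)
u(38, Q) + 664 = (-1 + 38) + 664 = 37 + 664 = 701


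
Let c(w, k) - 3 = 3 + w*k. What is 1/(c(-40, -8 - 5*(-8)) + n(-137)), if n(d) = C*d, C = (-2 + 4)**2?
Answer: -1/1822 ≈ -0.00054885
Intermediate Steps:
C = 4 (C = 2**2 = 4)
n(d) = 4*d
c(w, k) = 6 + k*w (c(w, k) = 3 + (3 + w*k) = 3 + (3 + k*w) = 6 + k*w)
1/(c(-40, -8 - 5*(-8)) + n(-137)) = 1/((6 + (-8 - 5*(-8))*(-40)) + 4*(-137)) = 1/((6 + (-8 + 40)*(-40)) - 548) = 1/((6 + 32*(-40)) - 548) = 1/((6 - 1280) - 548) = 1/(-1274 - 548) = 1/(-1822) = -1/1822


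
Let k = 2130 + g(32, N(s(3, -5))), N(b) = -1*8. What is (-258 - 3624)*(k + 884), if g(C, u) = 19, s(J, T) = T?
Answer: -11774106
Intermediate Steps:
N(b) = -8
k = 2149 (k = 2130 + 19 = 2149)
(-258 - 3624)*(k + 884) = (-258 - 3624)*(2149 + 884) = -3882*3033 = -11774106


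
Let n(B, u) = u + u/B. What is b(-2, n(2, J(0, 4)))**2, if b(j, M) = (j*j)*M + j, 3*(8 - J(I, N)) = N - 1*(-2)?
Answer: 1156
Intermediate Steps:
J(I, N) = 22/3 - N/3 (J(I, N) = 8 - (N - 1*(-2))/3 = 8 - (N + 2)/3 = 8 - (2 + N)/3 = 8 + (-2/3 - N/3) = 22/3 - N/3)
b(j, M) = j + M*j**2 (b(j, M) = j**2*M + j = M*j**2 + j = j + M*j**2)
b(-2, n(2, J(0, 4)))**2 = (-2*(1 + ((22/3 - 1/3*4) + (22/3 - 1/3*4)/2)*(-2)))**2 = (-2*(1 + ((22/3 - 4/3) + (22/3 - 4/3)*(1/2))*(-2)))**2 = (-2*(1 + (6 + 6*(1/2))*(-2)))**2 = (-2*(1 + (6 + 3)*(-2)))**2 = (-2*(1 + 9*(-2)))**2 = (-2*(1 - 18))**2 = (-2*(-17))**2 = 34**2 = 1156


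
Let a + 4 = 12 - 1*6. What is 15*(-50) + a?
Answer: -748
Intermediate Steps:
a = 2 (a = -4 + (12 - 1*6) = -4 + (12 - 6) = -4 + 6 = 2)
15*(-50) + a = 15*(-50) + 2 = -750 + 2 = -748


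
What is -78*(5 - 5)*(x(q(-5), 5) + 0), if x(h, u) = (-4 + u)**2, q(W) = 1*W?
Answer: 0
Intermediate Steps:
q(W) = W
-78*(5 - 5)*(x(q(-5), 5) + 0) = -78*(5 - 5)*((-4 + 5)**2 + 0) = -0*(1**2 + 0) = -0*(1 + 0) = -0 = -78*0 = 0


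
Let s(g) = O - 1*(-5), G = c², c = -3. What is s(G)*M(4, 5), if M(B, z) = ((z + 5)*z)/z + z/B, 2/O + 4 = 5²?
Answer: 1605/28 ≈ 57.321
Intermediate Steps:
O = 2/21 (O = 2/(-4 + 5²) = 2/(-4 + 25) = 2/21 ≈ 0.095238)
M(B, z) = 5 + z + z/B (M(B, z) = ((5 + z)*z)/z + z/B = (z*(5 + z))/z + z/B = (5 + z) + z/B = 5 + z + z/B)
G = 9 (G = (-3)² = 9)
s(g) = 107/21 (s(g) = 2/21 - 1*(-5) = 2/21 + 5 = 107/21)
s(G)*M(4, 5) = 107*(5 + 5 + 5/4)/21 = (107/21)*(45/4) = 1605/28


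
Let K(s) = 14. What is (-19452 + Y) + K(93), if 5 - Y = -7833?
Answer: -11600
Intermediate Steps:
Y = 7838 (Y = 5 - 1*(-7833) = 5 + 7833 = 7838)
(-19452 + Y) + K(93) = (-19452 + 7838) + 14 = -11614 + 14 = -11600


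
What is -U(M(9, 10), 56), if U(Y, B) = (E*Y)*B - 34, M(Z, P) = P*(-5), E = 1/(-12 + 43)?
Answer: 3854/31 ≈ 124.32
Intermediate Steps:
E = 1/31 ≈ 0.032258
M(Z, P) = -5*P
U(Y, B) = -34 + B*Y/31 (U(Y, B) = (Y/31)*B - 34 = B*Y/31 - 34 = -34 + B*Y/31)
-U(M(9, 10), 56) = -(-34 + (1/31)*56*(-5*10)) = -(-34 + (1/31)*56*(-50)) = -(-34 - 2800/31) = -1*(-3854/31) = 3854/31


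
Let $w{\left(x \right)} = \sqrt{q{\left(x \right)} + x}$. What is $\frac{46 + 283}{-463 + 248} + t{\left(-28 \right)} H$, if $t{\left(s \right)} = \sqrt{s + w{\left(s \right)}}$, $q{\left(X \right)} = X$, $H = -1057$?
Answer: $- \frac{329}{215} - 1057 \sqrt{-28 + 2 i \sqrt{14}} \approx -742.47 - 5642.0 i$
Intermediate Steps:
$w{\left(x \right)} = \sqrt{2} \sqrt{x}$ ($w{\left(x \right)} = \sqrt{x + x} = \sqrt{2 x} = \sqrt{2} \sqrt{x}$)
$t{\left(s \right)} = \sqrt{s + \sqrt{2} \sqrt{s}}$
$\frac{46 + 283}{-463 + 248} + t{\left(-28 \right)} H = \frac{46 + 283}{-463 + 248} + \sqrt{-28 + \sqrt{2} \sqrt{-28}} \left(-1057\right) = \frac{329}{-215} + \sqrt{-28 + \sqrt{2} \cdot 2 i \sqrt{7}} \left(-1057\right) = 329 \left(- \frac{1}{215}\right) + \sqrt{-28 + 2 i \sqrt{14}} \left(-1057\right) = - \frac{329}{215} - 1057 \sqrt{-28 + 2 i \sqrt{14}}$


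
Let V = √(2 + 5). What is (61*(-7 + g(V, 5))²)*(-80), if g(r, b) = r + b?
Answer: -53680 + 19520*√7 ≈ -2034.9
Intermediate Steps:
V = √7 ≈ 2.6458
g(r, b) = b + r
(61*(-7 + g(V, 5))²)*(-80) = (61*(-7 + (5 + √7))²)*(-80) = (61*(-2 + √7)²)*(-80) = -4880*(-2 + √7)²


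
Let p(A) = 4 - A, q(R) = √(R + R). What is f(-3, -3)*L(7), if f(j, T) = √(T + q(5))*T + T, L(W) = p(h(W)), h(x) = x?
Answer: 9 + 9*√(-3 + √10) ≈ 12.626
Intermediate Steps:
q(R) = √2*√R (q(R) = √(2*R) = √2*√R)
L(W) = 4 - W
f(j, T) = T + T*√(T + √10) (f(j, T) = √(T + √2*√5)*T + T = √(T + √10)*T + T = T*√(T + √10) + T = T + T*√(T + √10))
f(-3, -3)*L(7) = (-3*(1 + √(-3 + √10)))*(4 - 1*7) = (-3 - 3*√(-3 + √10))*(4 - 7) = (-3 - 3*√(-3 + √10))*(-3) = 9 + 9*√(-3 + √10)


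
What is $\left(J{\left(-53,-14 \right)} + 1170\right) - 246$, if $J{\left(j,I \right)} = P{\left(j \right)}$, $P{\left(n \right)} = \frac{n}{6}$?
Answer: $\frac{5491}{6} \approx 915.17$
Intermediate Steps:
$P{\left(n \right)} = \frac{n}{6}$ ($P{\left(n \right)} = n \frac{1}{6} = \frac{n}{6}$)
$J{\left(j,I \right)} = \frac{j}{6}$
$\left(J{\left(-53,-14 \right)} + 1170\right) - 246 = \left(\frac{1}{6} \left(-53\right) + 1170\right) - 246 = \left(- \frac{53}{6} + 1170\right) - 246 = \frac{6967}{6} - 246 = \frac{5491}{6}$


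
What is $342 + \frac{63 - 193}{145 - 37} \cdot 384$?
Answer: $- \frac{1082}{9} \approx -120.22$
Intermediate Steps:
$342 + \frac{63 - 193}{145 - 37} \cdot 384 = 342 + - \frac{130}{108} \cdot 384 = 342 + \left(-130\right) \frac{1}{108} \cdot 384 = 342 - \frac{4160}{9} = - \frac{1082}{9}$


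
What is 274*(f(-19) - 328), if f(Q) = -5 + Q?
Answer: -96448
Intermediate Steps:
274*(f(-19) - 328) = 274*((-5 - 19) - 328) = 274*(-24 - 328) = 274*(-352) = -96448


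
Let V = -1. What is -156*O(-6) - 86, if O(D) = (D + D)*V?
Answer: -1958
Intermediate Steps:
O(D) = -2*D (O(D) = (D + D)*(-1) = (2*D)*(-1) = -2*D)
-156*O(-6) - 86 = -(-312)*(-6) - 86 = -156*12 - 86 = -1872 - 86 = -1958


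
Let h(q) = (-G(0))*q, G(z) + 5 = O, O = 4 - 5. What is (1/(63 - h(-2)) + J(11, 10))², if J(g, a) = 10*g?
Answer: 68079001/5625 ≈ 12103.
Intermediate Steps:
O = -1
G(z) = -6 (G(z) = -5 - 1 = -6)
h(q) = 6*q (h(q) = (-1*(-6))*q = 6*q)
(1/(63 - h(-2)) + J(11, 10))² = (1/(63 - 6*(-2)) + 10*11)² = (1/(63 - 1*(-12)) + 110)² = (1/(63 + 12) + 110)² = (1/75 + 110)² = (8251/75)² = 68079001/5625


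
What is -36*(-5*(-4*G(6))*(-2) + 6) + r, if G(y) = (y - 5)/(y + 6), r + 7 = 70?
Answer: -33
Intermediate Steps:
r = 63 (r = -7 + 70 = 63)
G(y) = (-5 + y)/(6 + y)
-36*(-5*(-4*G(6))*(-2) + 6) + r = -36*(-5*(-4*(-5 + 6)/(6 + 6))*(-2) + 6) + 63 = -36*(-5*(-4/12)*(-2) + 6) + 63 = -36*(-5*(-1/3)*(-2) + 6) + 63 = -36*(-5*(-4*1/12)*(-2) + 6) + 63 = -36*(-(-5)*(-2)/3 + 6) + 63 = -36*(-5*⅔ + 6) + 63 = -36*(-10/3 + 6) + 63 = -36*8/3 + 63 = -96 + 63 = -33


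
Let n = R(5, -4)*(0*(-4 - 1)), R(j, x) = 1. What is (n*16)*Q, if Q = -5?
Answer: 0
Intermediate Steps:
n = 0 (n = 1*(0*(-4 - 1)) = 1*(0*(-5)) = 1*0 = 0)
(n*16)*Q = (0*16)*(-5) = 0*(-5) = 0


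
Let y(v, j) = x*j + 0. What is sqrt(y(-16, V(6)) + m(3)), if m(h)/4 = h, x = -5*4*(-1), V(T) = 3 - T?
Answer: 4*I*sqrt(3) ≈ 6.9282*I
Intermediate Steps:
x = 20 (x = -20*(-1) = 20)
m(h) = 4*h
y(v, j) = 20*j (y(v, j) = 20*j + 0 = 20*j)
sqrt(y(-16, V(6)) + m(3)) = sqrt(20*(3 - 1*6) + 4*3) = sqrt(20*(3 - 6) + 12) = sqrt(20*(-3) + 12) = sqrt(-60 + 12) = sqrt(-48) = 4*I*sqrt(3)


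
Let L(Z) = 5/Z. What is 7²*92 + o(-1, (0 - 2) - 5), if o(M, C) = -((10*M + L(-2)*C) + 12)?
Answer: 8977/2 ≈ 4488.5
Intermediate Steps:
o(M, C) = -12 - 10*M + 5*C/2 (o(M, C) = -((10*M + (5/(-2))*C) + 12) = -((10*M + (5*(-½))*C) + 12) = -((10*M - 5*C/2) + 12) = -(12 + 10*M - 5*C/2) = -12 - 10*M + 5*C/2)
7²*92 + o(-1, (0 - 2) - 5) = 7²*92 + (-12 - 10*(-1) + 5*((0 - 2) - 5)/2) = 49*92 + (-12 + 10 + 5*(-2 - 5)/2) = 4508 + (-12 + 10 + (5/2)*(-7)) = 4508 + (-12 + 10 - 35/2) = 4508 - 39/2 = 8977/2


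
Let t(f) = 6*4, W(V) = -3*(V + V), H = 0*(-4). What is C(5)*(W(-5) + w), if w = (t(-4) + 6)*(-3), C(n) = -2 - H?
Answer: 120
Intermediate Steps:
H = 0
W(V) = -6*V
t(f) = 24
C(n) = -2 (C(n) = -2 - 1*0 = -2 + 0 = -2)
w = -90 (w = (24 + 6)*(-3) = 30*(-3) = -90)
C(5)*(W(-5) + w) = -2*(-6*(-5) - 90) = -2*(30 - 90) = -2*(-60) = 120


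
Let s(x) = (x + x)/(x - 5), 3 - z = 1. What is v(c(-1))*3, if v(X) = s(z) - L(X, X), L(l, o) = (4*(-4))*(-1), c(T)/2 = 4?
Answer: -52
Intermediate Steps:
c(T) = 8 (c(T) = 2*4 = 8)
L(l, o) = 16 (L(l, o) = -16*(-1) = 16)
z = 2 (z = 3 - 1*1 = 3 - 1 = 2)
s(x) = 2*x/(-5 + x) (s(x) = (2*x)/(-5 + x) = 2*x/(-5 + x))
v(X) = -52/3 (v(X) = 2*2/(-5 + 2) - 1*16 = 2*2/(-3) - 16 = 2*2*(-⅓) - 16 = -4/3 - 16 = -52/3)
v(c(-1))*3 = -52/3*3 = -52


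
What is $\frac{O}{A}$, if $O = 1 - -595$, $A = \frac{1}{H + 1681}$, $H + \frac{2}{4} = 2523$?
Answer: $2505286$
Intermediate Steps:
$H = \frac{5045}{2}$ ($H = - \frac{1}{2} + 2523 = \frac{5045}{2} \approx 2522.5$)
$A = \frac{2}{8407}$ ($A = \frac{1}{\frac{5045}{2} + 1681} = \frac{1}{\frac{8407}{2}} = \frac{2}{8407} \approx 0.0002379$)
$O = 596$ ($O = 1 + 595 = 596$)
$\frac{O}{A} = \frac{596}{\frac{2}{8407}} = 596 \cdot \frac{8407}{2} = 2505286$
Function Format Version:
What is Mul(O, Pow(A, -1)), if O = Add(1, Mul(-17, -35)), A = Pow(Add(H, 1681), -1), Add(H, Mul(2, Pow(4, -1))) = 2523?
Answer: 2505286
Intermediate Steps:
H = Rational(5045, 2) (H = Add(Rational(-1, 2), 2523) = Rational(5045, 2) ≈ 2522.5)
A = Rational(2, 8407) (A = Pow(Add(Rational(5045, 2), 1681), -1) = Pow(Rational(8407, 2), -1) = Rational(2, 8407) ≈ 0.00023790)
O = 596 (O = Add(1, 595) = 596)
Mul(O, Pow(A, -1)) = Mul(596, Pow(Rational(2, 8407), -1)) = Mul(596, Rational(8407, 2)) = 2505286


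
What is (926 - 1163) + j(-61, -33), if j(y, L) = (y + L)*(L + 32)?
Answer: -143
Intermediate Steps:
j(y, L) = (32 + L)*(L + y) (j(y, L) = (L + y)*(32 + L) = (32 + L)*(L + y))
(926 - 1163) + j(-61, -33) = (926 - 1163) + ((-33)² + 32*(-33) + 32*(-61) - 33*(-61)) = -237 + (1089 - 1056 - 1952 + 2013) = -237 + 94 = -143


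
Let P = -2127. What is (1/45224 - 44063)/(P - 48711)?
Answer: 664235037/766365904 ≈ 0.86673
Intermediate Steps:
(1/45224 - 44063)/(P - 48711) = (1/45224 - 44063)/(-2127 - 48711) = (1/45224 - 44063)/(-50838) = -1992705111/45224*(-1/50838) = 664235037/766365904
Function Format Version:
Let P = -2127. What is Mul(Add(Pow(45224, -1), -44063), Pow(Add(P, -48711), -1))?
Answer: Rational(664235037, 766365904) ≈ 0.86673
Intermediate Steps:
Mul(Add(Pow(45224, -1), -44063), Pow(Add(P, -48711), -1)) = Mul(Add(Pow(45224, -1), -44063), Pow(Add(-2127, -48711), -1)) = Mul(Add(Rational(1, 45224), -44063), Pow(-50838, -1)) = Mul(Rational(-1992705111, 45224), Rational(-1, 50838)) = Rational(664235037, 766365904)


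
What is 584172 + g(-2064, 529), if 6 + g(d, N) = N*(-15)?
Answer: 576231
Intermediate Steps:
g(d, N) = -6 - 15*N (g(d, N) = -6 + N*(-15) = -6 - 15*N)
584172 + g(-2064, 529) = 584172 + (-6 - 15*529) = 584172 + (-6 - 7935) = 584172 - 7941 = 576231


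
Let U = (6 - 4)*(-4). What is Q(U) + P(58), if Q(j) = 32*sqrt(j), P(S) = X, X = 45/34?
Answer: 45/34 + 64*I*sqrt(2) ≈ 1.3235 + 90.51*I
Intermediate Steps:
X = 45/34 (X = 45*(1/34) = 45/34 ≈ 1.3235)
P(S) = 45/34
U = -8 (U = 2*(-4) = -8)
Q(U) + P(58) = 32*sqrt(-8) + 45/34 = 32*(2*I*sqrt(2)) + 45/34 = 64*I*sqrt(2) + 45/34 = 45/34 + 64*I*sqrt(2)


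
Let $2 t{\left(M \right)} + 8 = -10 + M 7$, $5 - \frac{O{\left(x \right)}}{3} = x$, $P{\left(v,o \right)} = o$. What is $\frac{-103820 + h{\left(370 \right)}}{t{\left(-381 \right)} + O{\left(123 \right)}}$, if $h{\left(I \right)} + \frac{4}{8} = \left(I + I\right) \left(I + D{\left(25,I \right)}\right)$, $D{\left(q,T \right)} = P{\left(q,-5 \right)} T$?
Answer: $\frac{266449}{377} \approx 706.76$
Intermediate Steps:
$O{\left(x \right)} = 15 - 3 x$
$D{\left(q,T \right)} = - 5 T$
$t{\left(M \right)} = -9 + \frac{7 M}{2}$ ($t{\left(M \right)} = -4 + \frac{-10 + M 7}{2} = -4 + \frac{-10 + 7 M}{2} = -4 + \left(-5 + \frac{7 M}{2}\right) = -9 + \frac{7 M}{2}$)
$h{\left(I \right)} = - \frac{1}{2} - 8 I^{2}$ ($h{\left(I \right)} = - \frac{1}{2} + \left(I + I\right) \left(I - 5 I\right) = - \frac{1}{2} + 2 I \left(- 4 I\right) = - \frac{1}{2} - 8 I^{2}$)
$\frac{-103820 + h{\left(370 \right)}}{t{\left(-381 \right)} + O{\left(123 \right)}} = \frac{-103820 - \left(\frac{1}{2} + 8 \cdot 370^{2}\right)}{\left(-9 + \frac{7}{2} \left(-381\right)\right) + \left(15 - 369\right)} = \frac{-103820 - \frac{2190401}{2}}{\left(-9 - \frac{2667}{2}\right) + \left(15 - 369\right)} = \frac{-103820 - \frac{2190401}{2}}{- \frac{2685}{2} - 354} = \frac{-103820 - \frac{2190401}{2}}{- \frac{3393}{2}} = \left(- \frac{2398041}{2}\right) \left(- \frac{2}{3393}\right) = \frac{266449}{377}$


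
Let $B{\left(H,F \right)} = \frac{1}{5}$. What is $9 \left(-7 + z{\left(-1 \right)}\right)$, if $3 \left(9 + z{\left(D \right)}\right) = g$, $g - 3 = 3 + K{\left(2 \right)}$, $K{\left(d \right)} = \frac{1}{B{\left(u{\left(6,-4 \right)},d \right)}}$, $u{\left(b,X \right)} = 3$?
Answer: $-111$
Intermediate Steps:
$B{\left(H,F \right)} = \frac{1}{5}$
$K{\left(d \right)} = 5$ ($K{\left(d \right)} = \frac{1}{\frac{1}{5}} = 5$)
$g = 11$ ($g = 3 + \left(3 + 5\right) = 3 + 8 = 11$)
$z{\left(D \right)} = - \frac{16}{3}$ ($z{\left(D \right)} = -9 + \frac{1}{3} \cdot 11 = -9 + \frac{11}{3} = - \frac{16}{3}$)
$9 \left(-7 + z{\left(-1 \right)}\right) = 9 \left(-7 - \frac{16}{3}\right) = 9 \left(- \frac{37}{3}\right) = -111$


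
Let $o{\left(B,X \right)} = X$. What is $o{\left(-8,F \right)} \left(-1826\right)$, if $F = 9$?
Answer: $-16434$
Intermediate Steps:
$o{\left(-8,F \right)} \left(-1826\right) = 9 \left(-1826\right) = -16434$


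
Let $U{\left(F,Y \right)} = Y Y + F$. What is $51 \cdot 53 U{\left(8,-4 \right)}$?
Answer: $64872$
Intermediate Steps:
$U{\left(F,Y \right)} = F + Y^{2}$ ($U{\left(F,Y \right)} = Y^{2} + F = F + Y^{2}$)
$51 \cdot 53 U{\left(8,-4 \right)} = 51 \cdot 53 \left(8 + \left(-4\right)^{2}\right) = 2703 \left(8 + 16\right) = 2703 \cdot 24 = 64872$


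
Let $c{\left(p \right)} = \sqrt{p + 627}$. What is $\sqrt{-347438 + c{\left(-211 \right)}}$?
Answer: $\sqrt{-347438 + 4 \sqrt{26}} \approx 589.42 i$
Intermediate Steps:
$c{\left(p \right)} = \sqrt{627 + p}$
$\sqrt{-347438 + c{\left(-211 \right)}} = \sqrt{-347438 + \sqrt{627 - 211}} = \sqrt{-347438 + \sqrt{416}} = \sqrt{-347438 + 4 \sqrt{26}}$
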